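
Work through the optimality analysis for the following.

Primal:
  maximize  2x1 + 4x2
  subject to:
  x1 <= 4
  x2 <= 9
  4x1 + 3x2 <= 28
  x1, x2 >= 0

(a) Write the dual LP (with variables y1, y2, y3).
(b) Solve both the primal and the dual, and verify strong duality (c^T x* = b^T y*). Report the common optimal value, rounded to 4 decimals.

The standard primal-dual pair for 'max c^T x s.t. A x <= b, x >= 0' is:
  Dual:  min b^T y  s.t.  A^T y >= c,  y >= 0.

So the dual LP is:
  minimize  4y1 + 9y2 + 28y3
  subject to:
    y1 + 4y3 >= 2
    y2 + 3y3 >= 4
    y1, y2, y3 >= 0

Solving the primal: x* = (0.25, 9).
  primal value c^T x* = 36.5.
Solving the dual: y* = (0, 2.5, 0.5).
  dual value b^T y* = 36.5.
Strong duality: c^T x* = b^T y*. Confirmed.

36.5


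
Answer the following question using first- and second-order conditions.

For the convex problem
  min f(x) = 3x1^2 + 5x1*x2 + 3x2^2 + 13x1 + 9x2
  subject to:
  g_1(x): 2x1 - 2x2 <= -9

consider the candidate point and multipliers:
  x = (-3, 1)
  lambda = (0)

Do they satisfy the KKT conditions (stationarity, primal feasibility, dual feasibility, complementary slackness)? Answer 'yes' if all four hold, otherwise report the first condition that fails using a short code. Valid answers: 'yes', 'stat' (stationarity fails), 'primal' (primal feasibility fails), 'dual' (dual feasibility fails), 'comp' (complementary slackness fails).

Gradient of f: grad f(x) = Q x + c = (0, 0)
Constraint values g_i(x) = a_i^T x - b_i:
  g_1((-3, 1)) = 1
Stationarity residual: grad f(x) + sum_i lambda_i a_i = (0, 0)
  -> stationarity OK
Primal feasibility (all g_i <= 0): FAILS
Dual feasibility (all lambda_i >= 0): OK
Complementary slackness (lambda_i * g_i(x) = 0 for all i): OK

Verdict: the first failing condition is primal_feasibility -> primal.

primal


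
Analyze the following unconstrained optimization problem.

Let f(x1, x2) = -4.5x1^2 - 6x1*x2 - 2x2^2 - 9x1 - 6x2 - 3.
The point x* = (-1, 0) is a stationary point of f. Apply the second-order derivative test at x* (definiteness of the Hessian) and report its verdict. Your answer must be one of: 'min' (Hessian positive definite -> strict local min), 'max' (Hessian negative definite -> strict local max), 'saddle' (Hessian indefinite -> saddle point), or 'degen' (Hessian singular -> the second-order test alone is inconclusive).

Compute the Hessian H = grad^2 f:
  H = [[-9, -6], [-6, -4]]
Verify stationarity: grad f(x*) = H x* + g = (0, 0).
Eigenvalues of H: -13, 0.
H has a zero eigenvalue (singular; negative semidefinite but not definite), so H is neither positive definite, negative definite, nor indefinite. The second-order test alone is inconclusive -> degen.
(Indeed, f is constant along the null direction of H through x*, so x* is not a strict local extremum.)

degen


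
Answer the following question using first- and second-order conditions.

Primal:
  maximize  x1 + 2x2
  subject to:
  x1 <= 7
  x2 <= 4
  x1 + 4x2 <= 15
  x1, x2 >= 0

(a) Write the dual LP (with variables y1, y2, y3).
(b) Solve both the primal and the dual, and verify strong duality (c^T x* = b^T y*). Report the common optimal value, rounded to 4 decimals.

The standard primal-dual pair for 'max c^T x s.t. A x <= b, x >= 0' is:
  Dual:  min b^T y  s.t.  A^T y >= c,  y >= 0.

So the dual LP is:
  minimize  7y1 + 4y2 + 15y3
  subject to:
    y1 + y3 >= 1
    y2 + 4y3 >= 2
    y1, y2, y3 >= 0

Solving the primal: x* = (7, 2).
  primal value c^T x* = 11.
Solving the dual: y* = (0.5, 0, 0.5).
  dual value b^T y* = 11.
Strong duality: c^T x* = b^T y*. Confirmed.

11


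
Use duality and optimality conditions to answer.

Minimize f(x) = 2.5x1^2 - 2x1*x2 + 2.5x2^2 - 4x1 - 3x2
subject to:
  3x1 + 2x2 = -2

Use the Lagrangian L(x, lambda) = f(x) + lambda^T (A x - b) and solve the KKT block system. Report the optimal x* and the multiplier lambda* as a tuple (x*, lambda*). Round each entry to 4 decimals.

Form the Lagrangian:
  L(x, lambda) = (1/2) x^T Q x + c^T x + lambda^T (A x - b)
Stationarity (grad_x L = 0): Q x + c + A^T lambda = 0.
Primal feasibility: A x = b.

This gives the KKT block system:
  [ Q   A^T ] [ x     ]   [-c ]
  [ A    0  ] [ lambda ] = [ b ]

Solving the linear system:
  x*      = (-0.4494, -0.3258)
  lambda* = (1.8652)
  f(x*)   = 3.2528

x* = (-0.4494, -0.3258), lambda* = (1.8652)


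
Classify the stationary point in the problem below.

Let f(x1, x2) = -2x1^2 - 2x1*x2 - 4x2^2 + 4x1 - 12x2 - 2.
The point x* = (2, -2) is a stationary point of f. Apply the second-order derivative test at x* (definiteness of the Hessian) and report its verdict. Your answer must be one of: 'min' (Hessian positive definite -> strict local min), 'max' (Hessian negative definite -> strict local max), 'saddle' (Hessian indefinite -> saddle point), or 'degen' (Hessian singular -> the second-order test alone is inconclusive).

Compute the Hessian H = grad^2 f:
  H = [[-4, -2], [-2, -8]]
Verify stationarity: grad f(x*) = H x* + g = (0, 0).
Eigenvalues of H: -8.8284, -3.1716.
Both eigenvalues < 0, so H is negative definite -> x* is a strict local max.

max


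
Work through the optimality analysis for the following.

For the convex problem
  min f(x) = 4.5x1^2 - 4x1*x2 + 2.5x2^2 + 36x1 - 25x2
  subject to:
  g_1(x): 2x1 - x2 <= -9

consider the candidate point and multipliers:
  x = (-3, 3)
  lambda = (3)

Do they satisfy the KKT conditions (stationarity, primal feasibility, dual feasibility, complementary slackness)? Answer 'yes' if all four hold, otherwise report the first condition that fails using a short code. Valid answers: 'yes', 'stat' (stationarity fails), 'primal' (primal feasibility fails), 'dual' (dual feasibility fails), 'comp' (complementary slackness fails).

Gradient of f: grad f(x) = Q x + c = (-3, 2)
Constraint values g_i(x) = a_i^T x - b_i:
  g_1((-3, 3)) = 0
Stationarity residual: grad f(x) + sum_i lambda_i a_i = (3, -1)
  -> stationarity FAILS
Primal feasibility (all g_i <= 0): OK
Dual feasibility (all lambda_i >= 0): OK
Complementary slackness (lambda_i * g_i(x) = 0 for all i): OK

Verdict: the first failing condition is stationarity -> stat.

stat


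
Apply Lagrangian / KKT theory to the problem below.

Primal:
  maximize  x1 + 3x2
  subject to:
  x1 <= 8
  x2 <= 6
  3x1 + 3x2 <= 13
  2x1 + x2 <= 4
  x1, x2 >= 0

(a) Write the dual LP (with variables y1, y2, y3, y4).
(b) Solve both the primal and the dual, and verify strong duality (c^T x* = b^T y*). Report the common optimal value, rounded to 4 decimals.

The standard primal-dual pair for 'max c^T x s.t. A x <= b, x >= 0' is:
  Dual:  min b^T y  s.t.  A^T y >= c,  y >= 0.

So the dual LP is:
  minimize  8y1 + 6y2 + 13y3 + 4y4
  subject to:
    y1 + 3y3 + 2y4 >= 1
    y2 + 3y3 + y4 >= 3
    y1, y2, y3, y4 >= 0

Solving the primal: x* = (0, 4).
  primal value c^T x* = 12.
Solving the dual: y* = (0, 0, 0, 3).
  dual value b^T y* = 12.
Strong duality: c^T x* = b^T y*. Confirmed.

12


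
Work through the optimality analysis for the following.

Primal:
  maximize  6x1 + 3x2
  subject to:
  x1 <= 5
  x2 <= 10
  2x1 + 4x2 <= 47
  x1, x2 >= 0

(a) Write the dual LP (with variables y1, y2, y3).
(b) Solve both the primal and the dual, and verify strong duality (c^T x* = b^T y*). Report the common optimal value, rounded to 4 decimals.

The standard primal-dual pair for 'max c^T x s.t. A x <= b, x >= 0' is:
  Dual:  min b^T y  s.t.  A^T y >= c,  y >= 0.

So the dual LP is:
  minimize  5y1 + 10y2 + 47y3
  subject to:
    y1 + 2y3 >= 6
    y2 + 4y3 >= 3
    y1, y2, y3 >= 0

Solving the primal: x* = (5, 9.25).
  primal value c^T x* = 57.75.
Solving the dual: y* = (4.5, 0, 0.75).
  dual value b^T y* = 57.75.
Strong duality: c^T x* = b^T y*. Confirmed.

57.75


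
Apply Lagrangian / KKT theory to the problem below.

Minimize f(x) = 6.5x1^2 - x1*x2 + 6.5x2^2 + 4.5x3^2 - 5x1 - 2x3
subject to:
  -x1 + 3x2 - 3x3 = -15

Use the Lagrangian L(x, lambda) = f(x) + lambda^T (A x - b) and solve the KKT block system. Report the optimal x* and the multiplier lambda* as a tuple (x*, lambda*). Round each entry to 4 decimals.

Form the Lagrangian:
  L(x, lambda) = (1/2) x^T Q x + c^T x + lambda^T (A x - b)
Stationarity (grad_x L = 0): Q x + c + A^T lambda = 0.
Primal feasibility: A x = b.

This gives the KKT block system:
  [ Q   A^T ] [ x     ]   [-c ]
  [ A    0  ] [ lambda ] = [ b ]

Solving the linear system:
  x*      = (0.8676, -1.7968, 2.914)
  lambda* = (8.0753)
  f(x*)   = 55.4821

x* = (0.8676, -1.7968, 2.914), lambda* = (8.0753)


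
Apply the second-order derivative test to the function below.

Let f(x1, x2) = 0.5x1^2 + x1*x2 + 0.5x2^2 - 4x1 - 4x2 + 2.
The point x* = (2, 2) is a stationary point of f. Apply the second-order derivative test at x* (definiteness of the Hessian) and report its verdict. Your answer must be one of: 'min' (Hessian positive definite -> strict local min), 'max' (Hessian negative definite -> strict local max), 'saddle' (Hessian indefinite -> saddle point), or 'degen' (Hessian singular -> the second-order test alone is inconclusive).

Compute the Hessian H = grad^2 f:
  H = [[1, 1], [1, 1]]
Verify stationarity: grad f(x*) = H x* + g = (0, 0).
Eigenvalues of H: 0, 2.
H has a zero eigenvalue (singular; positive semidefinite but not definite), so H is neither positive definite, negative definite, nor indefinite. The second-order test alone is inconclusive -> degen.
(Indeed, f is constant along the null direction of H through x*, so x* is not a strict local extremum.)

degen


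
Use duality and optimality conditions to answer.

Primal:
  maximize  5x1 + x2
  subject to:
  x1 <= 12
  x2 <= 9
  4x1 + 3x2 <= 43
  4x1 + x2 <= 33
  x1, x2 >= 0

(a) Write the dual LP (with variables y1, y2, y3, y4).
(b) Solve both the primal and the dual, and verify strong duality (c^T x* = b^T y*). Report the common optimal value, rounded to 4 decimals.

The standard primal-dual pair for 'max c^T x s.t. A x <= b, x >= 0' is:
  Dual:  min b^T y  s.t.  A^T y >= c,  y >= 0.

So the dual LP is:
  minimize  12y1 + 9y2 + 43y3 + 33y4
  subject to:
    y1 + 4y3 + 4y4 >= 5
    y2 + 3y3 + y4 >= 1
    y1, y2, y3, y4 >= 0

Solving the primal: x* = (8.25, 0).
  primal value c^T x* = 41.25.
Solving the dual: y* = (0, 0, 0, 1.25).
  dual value b^T y* = 41.25.
Strong duality: c^T x* = b^T y*. Confirmed.

41.25


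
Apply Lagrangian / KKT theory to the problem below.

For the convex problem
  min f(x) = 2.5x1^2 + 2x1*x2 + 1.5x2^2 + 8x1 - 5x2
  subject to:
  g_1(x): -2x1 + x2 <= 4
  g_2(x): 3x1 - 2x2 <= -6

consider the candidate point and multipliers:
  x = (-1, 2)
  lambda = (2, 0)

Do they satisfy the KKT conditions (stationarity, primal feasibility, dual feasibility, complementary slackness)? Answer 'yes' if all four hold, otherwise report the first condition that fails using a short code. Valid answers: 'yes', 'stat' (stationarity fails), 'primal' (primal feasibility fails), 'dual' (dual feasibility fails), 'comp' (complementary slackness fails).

Gradient of f: grad f(x) = Q x + c = (7, -1)
Constraint values g_i(x) = a_i^T x - b_i:
  g_1((-1, 2)) = 0
  g_2((-1, 2)) = -1
Stationarity residual: grad f(x) + sum_i lambda_i a_i = (3, 1)
  -> stationarity FAILS
Primal feasibility (all g_i <= 0): OK
Dual feasibility (all lambda_i >= 0): OK
Complementary slackness (lambda_i * g_i(x) = 0 for all i): OK

Verdict: the first failing condition is stationarity -> stat.

stat


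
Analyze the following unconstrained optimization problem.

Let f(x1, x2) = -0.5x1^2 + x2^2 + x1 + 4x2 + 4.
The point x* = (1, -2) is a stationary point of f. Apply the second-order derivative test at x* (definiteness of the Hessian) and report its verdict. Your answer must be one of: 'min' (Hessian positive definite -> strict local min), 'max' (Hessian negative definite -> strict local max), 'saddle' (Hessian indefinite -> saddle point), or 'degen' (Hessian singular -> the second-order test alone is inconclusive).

Compute the Hessian H = grad^2 f:
  H = [[-1, 0], [0, 2]]
Verify stationarity: grad f(x*) = H x* + g = (0, 0).
Eigenvalues of H: -1, 2.
Eigenvalues have mixed signs, so H is indefinite -> x* is a saddle point.

saddle


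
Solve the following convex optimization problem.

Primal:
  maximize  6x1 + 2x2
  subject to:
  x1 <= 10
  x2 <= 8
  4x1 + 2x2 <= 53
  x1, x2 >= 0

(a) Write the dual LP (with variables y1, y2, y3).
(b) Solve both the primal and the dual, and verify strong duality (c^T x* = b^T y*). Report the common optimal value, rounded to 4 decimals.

The standard primal-dual pair for 'max c^T x s.t. A x <= b, x >= 0' is:
  Dual:  min b^T y  s.t.  A^T y >= c,  y >= 0.

So the dual LP is:
  minimize  10y1 + 8y2 + 53y3
  subject to:
    y1 + 4y3 >= 6
    y2 + 2y3 >= 2
    y1, y2, y3 >= 0

Solving the primal: x* = (10, 6.5).
  primal value c^T x* = 73.
Solving the dual: y* = (2, 0, 1).
  dual value b^T y* = 73.
Strong duality: c^T x* = b^T y*. Confirmed.

73


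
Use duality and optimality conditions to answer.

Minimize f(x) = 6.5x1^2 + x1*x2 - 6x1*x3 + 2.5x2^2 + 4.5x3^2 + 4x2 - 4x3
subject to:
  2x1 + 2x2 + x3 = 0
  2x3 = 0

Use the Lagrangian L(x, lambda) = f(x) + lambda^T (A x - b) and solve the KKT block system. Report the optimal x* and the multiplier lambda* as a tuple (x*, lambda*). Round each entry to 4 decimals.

Form the Lagrangian:
  L(x, lambda) = (1/2) x^T Q x + c^T x + lambda^T (A x - b)
Stationarity (grad_x L = 0): Q x + c + A^T lambda = 0.
Primal feasibility: A x = b.

This gives the KKT block system:
  [ Q   A^T ] [ x     ]   [-c ]
  [ A    0  ] [ lambda ] = [ b ]

Solving the linear system:
  x*      = (0.25, -0.25, 0)
  lambda* = (-1.5, 3.5)
  f(x*)   = -0.5

x* = (0.25, -0.25, 0), lambda* = (-1.5, 3.5)


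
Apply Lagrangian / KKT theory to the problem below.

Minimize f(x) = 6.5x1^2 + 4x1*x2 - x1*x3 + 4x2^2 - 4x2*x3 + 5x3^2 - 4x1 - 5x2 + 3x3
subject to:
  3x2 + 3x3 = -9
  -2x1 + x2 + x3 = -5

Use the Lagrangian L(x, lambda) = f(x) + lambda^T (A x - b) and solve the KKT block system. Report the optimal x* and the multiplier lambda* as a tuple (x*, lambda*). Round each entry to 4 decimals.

Form the Lagrangian:
  L(x, lambda) = (1/2) x^T Q x + c^T x + lambda^T (A x - b)
Stationarity (grad_x L = 0): Q x + c + A^T lambda = 0.
Primal feasibility: A x = b.

This gives the KKT block system:
  [ Q   A^T ] [ x     ]   [-c ]
  [ A    0  ] [ lambda ] = [ b ]

Solving the linear system:
  x*      = (1, -1.5, -1.5)
  lambda* = (1.5833, 2.25)
  f(x*)   = 12.25

x* = (1, -1.5, -1.5), lambda* = (1.5833, 2.25)


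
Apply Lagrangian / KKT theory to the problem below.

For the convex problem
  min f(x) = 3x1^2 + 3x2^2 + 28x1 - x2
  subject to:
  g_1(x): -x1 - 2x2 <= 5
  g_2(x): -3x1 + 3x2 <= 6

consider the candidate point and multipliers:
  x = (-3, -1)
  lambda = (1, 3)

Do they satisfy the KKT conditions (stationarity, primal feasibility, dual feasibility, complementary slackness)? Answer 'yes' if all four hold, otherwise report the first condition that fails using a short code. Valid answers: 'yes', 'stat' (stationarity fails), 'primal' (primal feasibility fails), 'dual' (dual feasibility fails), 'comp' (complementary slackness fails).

Gradient of f: grad f(x) = Q x + c = (10, -7)
Constraint values g_i(x) = a_i^T x - b_i:
  g_1((-3, -1)) = 0
  g_2((-3, -1)) = 0
Stationarity residual: grad f(x) + sum_i lambda_i a_i = (0, 0)
  -> stationarity OK
Primal feasibility (all g_i <= 0): OK
Dual feasibility (all lambda_i >= 0): OK
Complementary slackness (lambda_i * g_i(x) = 0 for all i): OK

Verdict: yes, KKT holds.

yes


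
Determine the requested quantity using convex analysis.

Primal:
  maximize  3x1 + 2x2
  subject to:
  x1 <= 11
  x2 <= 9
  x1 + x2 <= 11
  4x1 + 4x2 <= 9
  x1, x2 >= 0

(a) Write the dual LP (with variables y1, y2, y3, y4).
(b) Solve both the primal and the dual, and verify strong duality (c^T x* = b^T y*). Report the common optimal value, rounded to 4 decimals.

The standard primal-dual pair for 'max c^T x s.t. A x <= b, x >= 0' is:
  Dual:  min b^T y  s.t.  A^T y >= c,  y >= 0.

So the dual LP is:
  minimize  11y1 + 9y2 + 11y3 + 9y4
  subject to:
    y1 + y3 + 4y4 >= 3
    y2 + y3 + 4y4 >= 2
    y1, y2, y3, y4 >= 0

Solving the primal: x* = (2.25, 0).
  primal value c^T x* = 6.75.
Solving the dual: y* = (0, 0, 0, 0.75).
  dual value b^T y* = 6.75.
Strong duality: c^T x* = b^T y*. Confirmed.

6.75


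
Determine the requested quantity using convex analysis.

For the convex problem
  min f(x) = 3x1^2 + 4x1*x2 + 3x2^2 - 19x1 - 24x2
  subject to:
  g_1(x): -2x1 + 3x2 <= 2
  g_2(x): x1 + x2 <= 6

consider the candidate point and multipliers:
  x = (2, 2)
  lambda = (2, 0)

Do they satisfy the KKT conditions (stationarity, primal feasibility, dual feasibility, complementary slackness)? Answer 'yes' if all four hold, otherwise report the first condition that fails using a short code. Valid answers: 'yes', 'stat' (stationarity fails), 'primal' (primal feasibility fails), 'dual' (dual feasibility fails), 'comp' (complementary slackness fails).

Gradient of f: grad f(x) = Q x + c = (1, -4)
Constraint values g_i(x) = a_i^T x - b_i:
  g_1((2, 2)) = 0
  g_2((2, 2)) = -2
Stationarity residual: grad f(x) + sum_i lambda_i a_i = (-3, 2)
  -> stationarity FAILS
Primal feasibility (all g_i <= 0): OK
Dual feasibility (all lambda_i >= 0): OK
Complementary slackness (lambda_i * g_i(x) = 0 for all i): OK

Verdict: the first failing condition is stationarity -> stat.

stat


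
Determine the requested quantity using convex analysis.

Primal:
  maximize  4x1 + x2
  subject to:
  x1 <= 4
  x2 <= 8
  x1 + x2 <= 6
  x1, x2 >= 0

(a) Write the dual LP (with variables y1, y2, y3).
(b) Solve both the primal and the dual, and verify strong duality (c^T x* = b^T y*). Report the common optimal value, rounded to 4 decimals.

The standard primal-dual pair for 'max c^T x s.t. A x <= b, x >= 0' is:
  Dual:  min b^T y  s.t.  A^T y >= c,  y >= 0.

So the dual LP is:
  minimize  4y1 + 8y2 + 6y3
  subject to:
    y1 + y3 >= 4
    y2 + y3 >= 1
    y1, y2, y3 >= 0

Solving the primal: x* = (4, 2).
  primal value c^T x* = 18.
Solving the dual: y* = (3, 0, 1).
  dual value b^T y* = 18.
Strong duality: c^T x* = b^T y*. Confirmed.

18


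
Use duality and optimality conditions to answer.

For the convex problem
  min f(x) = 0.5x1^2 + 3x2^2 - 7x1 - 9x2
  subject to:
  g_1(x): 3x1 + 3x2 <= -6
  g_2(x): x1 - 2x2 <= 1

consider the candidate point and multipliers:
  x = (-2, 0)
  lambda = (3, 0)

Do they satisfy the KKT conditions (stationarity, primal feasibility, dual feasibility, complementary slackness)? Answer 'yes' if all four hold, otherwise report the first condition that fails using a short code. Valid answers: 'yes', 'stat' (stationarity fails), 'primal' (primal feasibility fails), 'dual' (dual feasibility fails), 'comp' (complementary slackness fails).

Gradient of f: grad f(x) = Q x + c = (-9, -9)
Constraint values g_i(x) = a_i^T x - b_i:
  g_1((-2, 0)) = 0
  g_2((-2, 0)) = -3
Stationarity residual: grad f(x) + sum_i lambda_i a_i = (0, 0)
  -> stationarity OK
Primal feasibility (all g_i <= 0): OK
Dual feasibility (all lambda_i >= 0): OK
Complementary slackness (lambda_i * g_i(x) = 0 for all i): OK

Verdict: yes, KKT holds.

yes


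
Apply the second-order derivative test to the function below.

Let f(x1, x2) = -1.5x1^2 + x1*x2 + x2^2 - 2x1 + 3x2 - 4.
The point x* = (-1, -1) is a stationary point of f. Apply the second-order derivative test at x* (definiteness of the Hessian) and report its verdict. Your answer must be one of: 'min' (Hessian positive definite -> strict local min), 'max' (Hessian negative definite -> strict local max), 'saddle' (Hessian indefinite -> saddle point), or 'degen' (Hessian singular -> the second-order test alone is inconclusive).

Compute the Hessian H = grad^2 f:
  H = [[-3, 1], [1, 2]]
Verify stationarity: grad f(x*) = H x* + g = (0, 0).
Eigenvalues of H: -3.1926, 2.1926.
Eigenvalues have mixed signs, so H is indefinite -> x* is a saddle point.

saddle


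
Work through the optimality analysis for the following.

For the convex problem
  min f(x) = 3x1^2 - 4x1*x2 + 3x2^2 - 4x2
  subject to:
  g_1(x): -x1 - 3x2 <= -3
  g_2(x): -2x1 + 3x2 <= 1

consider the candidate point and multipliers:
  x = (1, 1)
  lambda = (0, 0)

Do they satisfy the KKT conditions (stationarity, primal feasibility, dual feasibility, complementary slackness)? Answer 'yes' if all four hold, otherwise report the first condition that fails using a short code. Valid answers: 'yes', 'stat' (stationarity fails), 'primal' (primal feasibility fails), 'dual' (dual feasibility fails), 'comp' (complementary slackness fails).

Gradient of f: grad f(x) = Q x + c = (2, -2)
Constraint values g_i(x) = a_i^T x - b_i:
  g_1((1, 1)) = -1
  g_2((1, 1)) = 0
Stationarity residual: grad f(x) + sum_i lambda_i a_i = (2, -2)
  -> stationarity FAILS
Primal feasibility (all g_i <= 0): OK
Dual feasibility (all lambda_i >= 0): OK
Complementary slackness (lambda_i * g_i(x) = 0 for all i): OK

Verdict: the first failing condition is stationarity -> stat.

stat


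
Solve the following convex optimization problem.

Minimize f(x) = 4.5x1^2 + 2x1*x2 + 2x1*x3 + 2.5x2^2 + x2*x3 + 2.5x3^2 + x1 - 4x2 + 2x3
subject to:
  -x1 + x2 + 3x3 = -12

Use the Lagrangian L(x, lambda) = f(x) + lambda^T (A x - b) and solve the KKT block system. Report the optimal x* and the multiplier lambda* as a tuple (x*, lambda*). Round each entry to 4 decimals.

Form the Lagrangian:
  L(x, lambda) = (1/2) x^T Q x + c^T x + lambda^T (A x - b)
Stationarity (grad_x L = 0): Q x + c + A^T lambda = 0.
Primal feasibility: A x = b.

This gives the KKT block system:
  [ Q   A^T ] [ x     ]   [-c ]
  [ A    0  ] [ lambda ] = [ b ]

Solving the linear system:
  x*      = (1.1795, 0.141, -3.6538)
  lambda* = (4.5897)
  f(x*)   = 24.1923

x* = (1.1795, 0.141, -3.6538), lambda* = (4.5897)


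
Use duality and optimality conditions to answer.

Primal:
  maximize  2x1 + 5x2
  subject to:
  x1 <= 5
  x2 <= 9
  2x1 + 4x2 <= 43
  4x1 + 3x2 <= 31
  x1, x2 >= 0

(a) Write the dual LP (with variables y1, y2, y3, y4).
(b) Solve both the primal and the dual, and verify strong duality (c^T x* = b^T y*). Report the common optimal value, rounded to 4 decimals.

The standard primal-dual pair for 'max c^T x s.t. A x <= b, x >= 0' is:
  Dual:  min b^T y  s.t.  A^T y >= c,  y >= 0.

So the dual LP is:
  minimize  5y1 + 9y2 + 43y3 + 31y4
  subject to:
    y1 + 2y3 + 4y4 >= 2
    y2 + 4y3 + 3y4 >= 5
    y1, y2, y3, y4 >= 0

Solving the primal: x* = (1, 9).
  primal value c^T x* = 47.
Solving the dual: y* = (0, 3.5, 0, 0.5).
  dual value b^T y* = 47.
Strong duality: c^T x* = b^T y*. Confirmed.

47


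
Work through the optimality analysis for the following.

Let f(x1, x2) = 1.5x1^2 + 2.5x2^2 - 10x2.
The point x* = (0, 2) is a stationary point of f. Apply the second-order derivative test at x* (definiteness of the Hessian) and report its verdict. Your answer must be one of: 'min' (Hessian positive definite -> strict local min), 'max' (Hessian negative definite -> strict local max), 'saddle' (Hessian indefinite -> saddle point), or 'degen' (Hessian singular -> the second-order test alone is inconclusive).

Compute the Hessian H = grad^2 f:
  H = [[3, 0], [0, 5]]
Verify stationarity: grad f(x*) = H x* + g = (0, 0).
Eigenvalues of H: 3, 5.
Both eigenvalues > 0, so H is positive definite -> x* is a strict local min.

min


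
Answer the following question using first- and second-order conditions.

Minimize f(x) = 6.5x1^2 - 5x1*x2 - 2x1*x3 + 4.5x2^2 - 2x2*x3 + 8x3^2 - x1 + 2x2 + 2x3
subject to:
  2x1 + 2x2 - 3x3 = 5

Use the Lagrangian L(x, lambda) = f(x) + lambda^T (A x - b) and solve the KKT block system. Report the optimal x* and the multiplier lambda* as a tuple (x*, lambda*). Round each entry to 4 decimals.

Form the Lagrangian:
  L(x, lambda) = (1/2) x^T Q x + c^T x + lambda^T (A x - b)
Stationarity (grad_x L = 0): Q x + c + A^T lambda = 0.
Primal feasibility: A x = b.

This gives the KKT block system:
  [ Q   A^T ] [ x     ]   [-c ]
  [ A    0  ] [ lambda ] = [ b ]

Solving the linear system:
  x*      = (0.8363, 0.861, -0.5351)
  lambda* = (-3.3188)
  f(x*)   = 8.2047

x* = (0.8363, 0.861, -0.5351), lambda* = (-3.3188)


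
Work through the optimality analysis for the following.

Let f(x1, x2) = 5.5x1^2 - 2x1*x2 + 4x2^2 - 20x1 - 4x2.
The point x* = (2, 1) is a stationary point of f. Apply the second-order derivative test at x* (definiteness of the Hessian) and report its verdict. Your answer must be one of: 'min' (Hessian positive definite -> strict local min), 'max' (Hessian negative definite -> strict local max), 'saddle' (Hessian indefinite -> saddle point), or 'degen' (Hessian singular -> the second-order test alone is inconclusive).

Compute the Hessian H = grad^2 f:
  H = [[11, -2], [-2, 8]]
Verify stationarity: grad f(x*) = H x* + g = (0, 0).
Eigenvalues of H: 7, 12.
Both eigenvalues > 0, so H is positive definite -> x* is a strict local min.

min


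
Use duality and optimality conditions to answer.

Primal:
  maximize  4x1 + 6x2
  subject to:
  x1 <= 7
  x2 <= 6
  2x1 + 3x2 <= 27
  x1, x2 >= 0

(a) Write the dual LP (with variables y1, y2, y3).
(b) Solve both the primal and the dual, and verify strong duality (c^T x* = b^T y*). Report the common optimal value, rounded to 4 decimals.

The standard primal-dual pair for 'max c^T x s.t. A x <= b, x >= 0' is:
  Dual:  min b^T y  s.t.  A^T y >= c,  y >= 0.

So the dual LP is:
  minimize  7y1 + 6y2 + 27y3
  subject to:
    y1 + 2y3 >= 4
    y2 + 3y3 >= 6
    y1, y2, y3 >= 0

Solving the primal: x* = (4.5, 6).
  primal value c^T x* = 54.
Solving the dual: y* = (0, 0, 2).
  dual value b^T y* = 54.
Strong duality: c^T x* = b^T y*. Confirmed.

54


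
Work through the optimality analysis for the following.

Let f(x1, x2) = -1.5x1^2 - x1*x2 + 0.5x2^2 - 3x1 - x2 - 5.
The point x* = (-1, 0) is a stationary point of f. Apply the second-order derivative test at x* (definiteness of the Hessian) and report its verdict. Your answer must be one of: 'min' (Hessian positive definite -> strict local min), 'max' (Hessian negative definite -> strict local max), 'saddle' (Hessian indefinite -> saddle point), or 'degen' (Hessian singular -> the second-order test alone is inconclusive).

Compute the Hessian H = grad^2 f:
  H = [[-3, -1], [-1, 1]]
Verify stationarity: grad f(x*) = H x* + g = (0, 0).
Eigenvalues of H: -3.2361, 1.2361.
Eigenvalues have mixed signs, so H is indefinite -> x* is a saddle point.

saddle


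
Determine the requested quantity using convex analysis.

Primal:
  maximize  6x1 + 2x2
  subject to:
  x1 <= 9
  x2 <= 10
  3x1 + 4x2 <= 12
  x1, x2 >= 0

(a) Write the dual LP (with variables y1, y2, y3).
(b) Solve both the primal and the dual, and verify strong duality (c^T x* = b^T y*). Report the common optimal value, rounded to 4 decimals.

The standard primal-dual pair for 'max c^T x s.t. A x <= b, x >= 0' is:
  Dual:  min b^T y  s.t.  A^T y >= c,  y >= 0.

So the dual LP is:
  minimize  9y1 + 10y2 + 12y3
  subject to:
    y1 + 3y3 >= 6
    y2 + 4y3 >= 2
    y1, y2, y3 >= 0

Solving the primal: x* = (4, 0).
  primal value c^T x* = 24.
Solving the dual: y* = (0, 0, 2).
  dual value b^T y* = 24.
Strong duality: c^T x* = b^T y*. Confirmed.

24


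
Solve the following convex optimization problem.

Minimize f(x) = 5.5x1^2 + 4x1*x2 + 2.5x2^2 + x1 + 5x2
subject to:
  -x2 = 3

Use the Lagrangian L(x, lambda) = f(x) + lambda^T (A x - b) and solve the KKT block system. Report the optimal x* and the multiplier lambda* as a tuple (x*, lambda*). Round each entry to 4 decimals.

Form the Lagrangian:
  L(x, lambda) = (1/2) x^T Q x + c^T x + lambda^T (A x - b)
Stationarity (grad_x L = 0): Q x + c + A^T lambda = 0.
Primal feasibility: A x = b.

This gives the KKT block system:
  [ Q   A^T ] [ x     ]   [-c ]
  [ A    0  ] [ lambda ] = [ b ]

Solving the linear system:
  x*      = (1, -3)
  lambda* = (-6)
  f(x*)   = 2

x* = (1, -3), lambda* = (-6)


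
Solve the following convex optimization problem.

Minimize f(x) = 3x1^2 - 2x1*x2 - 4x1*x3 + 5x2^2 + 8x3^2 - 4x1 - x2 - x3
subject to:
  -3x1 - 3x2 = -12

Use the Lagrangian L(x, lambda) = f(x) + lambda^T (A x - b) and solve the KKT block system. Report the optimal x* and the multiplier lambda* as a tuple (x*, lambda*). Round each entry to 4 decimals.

Form the Lagrangian:
  L(x, lambda) = (1/2) x^T Q x + c^T x + lambda^T (A x - b)
Stationarity (grad_x L = 0): Q x + c + A^T lambda = 0.
Primal feasibility: A x = b.

This gives the KKT block system:
  [ Q   A^T ] [ x     ]   [-c ]
  [ A    0  ] [ lambda ] = [ b ]

Solving the linear system:
  x*      = (2.6974, 1.3026, 0.7368)
  lambda* = (2.2105)
  f(x*)   = 6.8487

x* = (2.6974, 1.3026, 0.7368), lambda* = (2.2105)


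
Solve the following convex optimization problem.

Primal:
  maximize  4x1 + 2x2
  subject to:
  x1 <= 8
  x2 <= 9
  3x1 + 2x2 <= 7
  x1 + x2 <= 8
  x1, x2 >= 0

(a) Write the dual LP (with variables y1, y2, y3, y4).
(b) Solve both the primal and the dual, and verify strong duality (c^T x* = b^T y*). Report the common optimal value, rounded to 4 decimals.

The standard primal-dual pair for 'max c^T x s.t. A x <= b, x >= 0' is:
  Dual:  min b^T y  s.t.  A^T y >= c,  y >= 0.

So the dual LP is:
  minimize  8y1 + 9y2 + 7y3 + 8y4
  subject to:
    y1 + 3y3 + y4 >= 4
    y2 + 2y3 + y4 >= 2
    y1, y2, y3, y4 >= 0

Solving the primal: x* = (2.3333, 0).
  primal value c^T x* = 9.3333.
Solving the dual: y* = (0, 0, 1.3333, 0).
  dual value b^T y* = 9.3333.
Strong duality: c^T x* = b^T y*. Confirmed.

9.3333


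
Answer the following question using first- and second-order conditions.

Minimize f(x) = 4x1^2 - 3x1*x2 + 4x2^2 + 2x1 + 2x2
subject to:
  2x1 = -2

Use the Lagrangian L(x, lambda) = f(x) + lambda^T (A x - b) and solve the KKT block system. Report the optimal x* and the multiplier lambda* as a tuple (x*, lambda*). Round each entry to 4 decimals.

Form the Lagrangian:
  L(x, lambda) = (1/2) x^T Q x + c^T x + lambda^T (A x - b)
Stationarity (grad_x L = 0): Q x + c + A^T lambda = 0.
Primal feasibility: A x = b.

This gives the KKT block system:
  [ Q   A^T ] [ x     ]   [-c ]
  [ A    0  ] [ lambda ] = [ b ]

Solving the linear system:
  x*      = (-1, -0.625)
  lambda* = (2.0625)
  f(x*)   = 0.4375

x* = (-1, -0.625), lambda* = (2.0625)


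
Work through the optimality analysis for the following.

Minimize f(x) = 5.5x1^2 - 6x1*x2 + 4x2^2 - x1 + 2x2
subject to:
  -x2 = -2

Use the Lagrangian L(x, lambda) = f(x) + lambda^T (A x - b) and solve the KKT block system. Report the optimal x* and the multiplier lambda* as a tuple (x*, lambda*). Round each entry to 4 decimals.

Form the Lagrangian:
  L(x, lambda) = (1/2) x^T Q x + c^T x + lambda^T (A x - b)
Stationarity (grad_x L = 0): Q x + c + A^T lambda = 0.
Primal feasibility: A x = b.

This gives the KKT block system:
  [ Q   A^T ] [ x     ]   [-c ]
  [ A    0  ] [ lambda ] = [ b ]

Solving the linear system:
  x*      = (1.1818, 2)
  lambda* = (10.9091)
  f(x*)   = 12.3182

x* = (1.1818, 2), lambda* = (10.9091)


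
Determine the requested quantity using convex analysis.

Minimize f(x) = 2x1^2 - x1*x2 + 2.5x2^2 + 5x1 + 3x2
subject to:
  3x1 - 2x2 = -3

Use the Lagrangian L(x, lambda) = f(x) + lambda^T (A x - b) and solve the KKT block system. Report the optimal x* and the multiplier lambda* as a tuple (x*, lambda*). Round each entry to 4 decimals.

Form the Lagrangian:
  L(x, lambda) = (1/2) x^T Q x + c^T x + lambda^T (A x - b)
Stationarity (grad_x L = 0): Q x + c + A^T lambda = 0.
Primal feasibility: A x = b.

This gives the KKT block system:
  [ Q   A^T ] [ x     ]   [-c ]
  [ A    0  ] [ lambda ] = [ b ]

Solving the linear system:
  x*      = (-1.5714, -0.8571)
  lambda* = (0.1429)
  f(x*)   = -5

x* = (-1.5714, -0.8571), lambda* = (0.1429)


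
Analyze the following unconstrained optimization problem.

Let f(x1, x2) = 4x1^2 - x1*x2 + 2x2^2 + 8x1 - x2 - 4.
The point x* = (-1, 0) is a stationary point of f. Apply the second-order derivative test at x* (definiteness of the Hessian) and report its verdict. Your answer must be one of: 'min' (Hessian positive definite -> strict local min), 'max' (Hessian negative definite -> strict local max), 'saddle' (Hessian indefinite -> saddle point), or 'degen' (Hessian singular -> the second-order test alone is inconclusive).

Compute the Hessian H = grad^2 f:
  H = [[8, -1], [-1, 4]]
Verify stationarity: grad f(x*) = H x* + g = (0, 0).
Eigenvalues of H: 3.7639, 8.2361.
Both eigenvalues > 0, so H is positive definite -> x* is a strict local min.

min


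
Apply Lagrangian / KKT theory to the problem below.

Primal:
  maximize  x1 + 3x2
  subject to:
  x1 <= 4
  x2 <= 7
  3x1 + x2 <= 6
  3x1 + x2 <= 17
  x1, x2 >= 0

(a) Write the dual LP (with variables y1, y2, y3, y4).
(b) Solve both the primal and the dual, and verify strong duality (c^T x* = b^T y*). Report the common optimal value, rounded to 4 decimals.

The standard primal-dual pair for 'max c^T x s.t. A x <= b, x >= 0' is:
  Dual:  min b^T y  s.t.  A^T y >= c,  y >= 0.

So the dual LP is:
  minimize  4y1 + 7y2 + 6y3 + 17y4
  subject to:
    y1 + 3y3 + 3y4 >= 1
    y2 + y3 + y4 >= 3
    y1, y2, y3, y4 >= 0

Solving the primal: x* = (0, 6).
  primal value c^T x* = 18.
Solving the dual: y* = (0, 0, 3, 0).
  dual value b^T y* = 18.
Strong duality: c^T x* = b^T y*. Confirmed.

18


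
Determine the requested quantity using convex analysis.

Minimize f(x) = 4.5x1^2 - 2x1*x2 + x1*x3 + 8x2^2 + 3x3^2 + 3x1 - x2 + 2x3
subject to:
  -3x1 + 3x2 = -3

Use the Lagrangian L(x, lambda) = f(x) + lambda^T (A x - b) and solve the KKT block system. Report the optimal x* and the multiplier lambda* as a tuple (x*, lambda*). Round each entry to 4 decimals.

Form the Lagrangian:
  L(x, lambda) = (1/2) x^T Q x + c^T x + lambda^T (A x - b)
Stationarity (grad_x L = 0): Q x + c + A^T lambda = 0.
Primal feasibility: A x = b.

This gives the KKT block system:
  [ Q   A^T ] [ x     ]   [-c ]
  [ A    0  ] [ lambda ] = [ b ]

Solving the linear system:
  x*      = (0.592, -0.408, -0.432)
  lambda* = (2.904)
  f(x*)   = 5.016

x* = (0.592, -0.408, -0.432), lambda* = (2.904)


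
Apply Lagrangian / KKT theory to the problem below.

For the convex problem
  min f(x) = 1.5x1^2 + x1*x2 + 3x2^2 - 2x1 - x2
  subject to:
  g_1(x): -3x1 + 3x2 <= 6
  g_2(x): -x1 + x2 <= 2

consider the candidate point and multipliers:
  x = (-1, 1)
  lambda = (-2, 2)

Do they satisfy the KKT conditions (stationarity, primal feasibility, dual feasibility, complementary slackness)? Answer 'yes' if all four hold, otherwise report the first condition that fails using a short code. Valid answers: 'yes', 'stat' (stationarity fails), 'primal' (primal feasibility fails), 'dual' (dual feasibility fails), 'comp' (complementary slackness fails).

Gradient of f: grad f(x) = Q x + c = (-4, 4)
Constraint values g_i(x) = a_i^T x - b_i:
  g_1((-1, 1)) = 0
  g_2((-1, 1)) = 0
Stationarity residual: grad f(x) + sum_i lambda_i a_i = (0, 0)
  -> stationarity OK
Primal feasibility (all g_i <= 0): OK
Dual feasibility (all lambda_i >= 0): FAILS
Complementary slackness (lambda_i * g_i(x) = 0 for all i): OK

Verdict: the first failing condition is dual_feasibility -> dual.

dual


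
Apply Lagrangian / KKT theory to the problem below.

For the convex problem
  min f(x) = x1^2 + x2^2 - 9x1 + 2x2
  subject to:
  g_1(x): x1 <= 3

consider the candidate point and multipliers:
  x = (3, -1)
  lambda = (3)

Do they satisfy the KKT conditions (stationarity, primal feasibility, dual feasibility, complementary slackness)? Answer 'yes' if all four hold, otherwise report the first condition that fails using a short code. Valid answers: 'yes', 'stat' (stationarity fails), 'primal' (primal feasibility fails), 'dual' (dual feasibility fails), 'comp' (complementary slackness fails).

Gradient of f: grad f(x) = Q x + c = (-3, 0)
Constraint values g_i(x) = a_i^T x - b_i:
  g_1((3, -1)) = 0
Stationarity residual: grad f(x) + sum_i lambda_i a_i = (0, 0)
  -> stationarity OK
Primal feasibility (all g_i <= 0): OK
Dual feasibility (all lambda_i >= 0): OK
Complementary slackness (lambda_i * g_i(x) = 0 for all i): OK

Verdict: yes, KKT holds.

yes


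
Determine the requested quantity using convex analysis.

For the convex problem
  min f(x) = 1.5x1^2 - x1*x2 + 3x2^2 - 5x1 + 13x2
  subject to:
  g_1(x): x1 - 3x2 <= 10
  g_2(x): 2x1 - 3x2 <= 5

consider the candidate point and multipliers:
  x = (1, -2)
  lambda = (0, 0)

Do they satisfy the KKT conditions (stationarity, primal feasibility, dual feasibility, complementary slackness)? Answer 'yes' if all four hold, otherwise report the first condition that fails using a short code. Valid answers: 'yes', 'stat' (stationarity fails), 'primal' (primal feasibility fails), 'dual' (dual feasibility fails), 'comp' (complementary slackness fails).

Gradient of f: grad f(x) = Q x + c = (0, 0)
Constraint values g_i(x) = a_i^T x - b_i:
  g_1((1, -2)) = -3
  g_2((1, -2)) = 3
Stationarity residual: grad f(x) + sum_i lambda_i a_i = (0, 0)
  -> stationarity OK
Primal feasibility (all g_i <= 0): FAILS
Dual feasibility (all lambda_i >= 0): OK
Complementary slackness (lambda_i * g_i(x) = 0 for all i): OK

Verdict: the first failing condition is primal_feasibility -> primal.

primal


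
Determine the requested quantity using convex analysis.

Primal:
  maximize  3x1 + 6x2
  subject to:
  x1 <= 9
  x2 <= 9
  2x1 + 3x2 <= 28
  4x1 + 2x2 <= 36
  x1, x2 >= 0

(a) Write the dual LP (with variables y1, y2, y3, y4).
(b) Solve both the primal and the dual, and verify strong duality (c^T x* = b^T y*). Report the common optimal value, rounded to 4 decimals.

The standard primal-dual pair for 'max c^T x s.t. A x <= b, x >= 0' is:
  Dual:  min b^T y  s.t.  A^T y >= c,  y >= 0.

So the dual LP is:
  minimize  9y1 + 9y2 + 28y3 + 36y4
  subject to:
    y1 + 2y3 + 4y4 >= 3
    y2 + 3y3 + 2y4 >= 6
    y1, y2, y3, y4 >= 0

Solving the primal: x* = (0.5, 9).
  primal value c^T x* = 55.5.
Solving the dual: y* = (0, 1.5, 1.5, 0).
  dual value b^T y* = 55.5.
Strong duality: c^T x* = b^T y*. Confirmed.

55.5


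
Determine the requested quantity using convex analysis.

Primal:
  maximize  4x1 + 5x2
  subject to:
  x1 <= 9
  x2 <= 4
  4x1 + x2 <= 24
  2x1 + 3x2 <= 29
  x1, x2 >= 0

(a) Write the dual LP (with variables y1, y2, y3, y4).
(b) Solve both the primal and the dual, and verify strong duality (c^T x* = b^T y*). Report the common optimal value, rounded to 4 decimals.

The standard primal-dual pair for 'max c^T x s.t. A x <= b, x >= 0' is:
  Dual:  min b^T y  s.t.  A^T y >= c,  y >= 0.

So the dual LP is:
  minimize  9y1 + 4y2 + 24y3 + 29y4
  subject to:
    y1 + 4y3 + 2y4 >= 4
    y2 + y3 + 3y4 >= 5
    y1, y2, y3, y4 >= 0

Solving the primal: x* = (5, 4).
  primal value c^T x* = 40.
Solving the dual: y* = (0, 4, 1, 0).
  dual value b^T y* = 40.
Strong duality: c^T x* = b^T y*. Confirmed.

40


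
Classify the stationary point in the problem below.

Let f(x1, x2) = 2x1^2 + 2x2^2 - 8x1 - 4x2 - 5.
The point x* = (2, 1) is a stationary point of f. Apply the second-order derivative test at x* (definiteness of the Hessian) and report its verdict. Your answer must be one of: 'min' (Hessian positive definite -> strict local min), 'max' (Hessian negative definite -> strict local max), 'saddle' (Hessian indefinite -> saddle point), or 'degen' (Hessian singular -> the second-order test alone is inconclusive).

Compute the Hessian H = grad^2 f:
  H = [[4, 0], [0, 4]]
Verify stationarity: grad f(x*) = H x* + g = (0, 0).
Eigenvalues of H: 4, 4.
Both eigenvalues > 0, so H is positive definite -> x* is a strict local min.

min


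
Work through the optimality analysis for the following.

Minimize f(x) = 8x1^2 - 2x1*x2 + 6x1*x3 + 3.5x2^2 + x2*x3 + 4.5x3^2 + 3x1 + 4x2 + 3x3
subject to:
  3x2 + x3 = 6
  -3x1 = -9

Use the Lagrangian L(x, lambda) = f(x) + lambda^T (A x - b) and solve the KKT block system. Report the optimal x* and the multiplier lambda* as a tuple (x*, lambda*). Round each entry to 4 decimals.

Form the Lagrangian:
  L(x, lambda) = (1/2) x^T Q x + c^T x + lambda^T (A x - b)
Stationarity (grad_x L = 0): Q x + c + A^T lambda = 0.
Primal feasibility: A x = b.

This gives the KKT block system:
  [ Q   A^T ] [ x     ]   [-c ]
  [ A    0  ] [ lambda ] = [ b ]

Solving the linear system:
  x*      = (3, 2.6951, -2.0854)
  lambda* = (-4.9268, 11.0325)
  f(x*)   = 71.189

x* = (3, 2.6951, -2.0854), lambda* = (-4.9268, 11.0325)
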